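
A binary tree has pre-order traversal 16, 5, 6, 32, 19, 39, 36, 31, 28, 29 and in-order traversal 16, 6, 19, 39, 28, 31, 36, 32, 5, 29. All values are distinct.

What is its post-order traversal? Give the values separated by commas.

28, 31, 36, 39, 19, 32, 6, 29, 5, 16

The first element of pre-order is the root; it splits in-order into left and right subtrees.
Root 16: left subtree has 0 nodes { }, right has 9 {6, 19, 39, 28, 31, 36, 32, 5, 29}.
  Root 5: left subtree has 7 nodes {6, 19, 39, 28, 31, 36, 32}, right has 1 {29}.
    Root 6: left subtree has 0 nodes { }, right has 6 {19, 39, 28, 31, 36, 32}.
      Root 32: left subtree has 5 nodes {19, 39, 28, 31, 36}, right has 0 { }.
        Root 19: left subtree has 0 nodes { }, right has 4 {39, 28, 31, 36}.
          Root 39: left subtree has 0 nodes { }, right has 3 {28, 31, 36}.
            Root 36: left subtree has 2 nodes {28, 31}, right has 0 { }.
              Root 31: left subtree has 1 node {28}, right has 0 { }.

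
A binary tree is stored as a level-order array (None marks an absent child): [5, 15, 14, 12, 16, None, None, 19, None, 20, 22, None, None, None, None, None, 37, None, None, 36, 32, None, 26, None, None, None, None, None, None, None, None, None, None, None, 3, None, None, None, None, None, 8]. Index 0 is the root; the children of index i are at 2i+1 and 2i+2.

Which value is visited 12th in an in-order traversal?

26

In-order visits the left subtree, then the node, then the right subtree.
At 5: go left to 15.
  At 15: go left to 12.
    At 12: go left to 19.
      At 19: no left child.
      Visit 19.
      At 19: go right to 37.
        At 37: no left child.
        Visit 37.
        At 37: go right to 3.
          3 is a leaf — visit 3.
    Visit 12.
    At 12: no right child.
  Visit 15.
  At 15: go right to 16.
    At 16: go left to 20.
      At 20: go left to 36.
        At 36: no left child.
        Visit 36.
        At 36: go right to 8.
          8 is a leaf — visit 8.
      Visit 20.
      At 20: go right to 32.
        32 is a leaf — visit 32.
    Visit 16.
    At 16: go right to 22.
      At 22: no left child.
      Visit 22.
      At 22: go right to 26.
        26 is a leaf — visit 26.
Visit 5.
At 5: go right to 14.
  14 is a leaf — visit 14.
Full in-order sequence: 19, 37, 3, 12, 15, 36, 8, 20, 32, 16, 22, 26, 5, 14.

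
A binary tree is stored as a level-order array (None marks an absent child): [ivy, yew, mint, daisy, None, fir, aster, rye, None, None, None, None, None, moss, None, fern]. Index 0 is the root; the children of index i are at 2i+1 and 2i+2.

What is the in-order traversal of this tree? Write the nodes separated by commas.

fern, rye, daisy, yew, ivy, fir, mint, moss, aster

In-order visits the left subtree, then the node, then the right subtree.
At ivy: go left to yew.
  At yew: go left to daisy.
    At daisy: go left to rye.
      At rye: go left to fern.
        fern is a leaf — visit fern.
      Visit rye.
      At rye: no right child.
    Visit daisy.
    At daisy: no right child.
  Visit yew.
  At yew: no right child.
Visit ivy.
At ivy: go right to mint.
  At mint: go left to fir.
    fir is a leaf — visit fir.
  Visit mint.
  At mint: go right to aster.
    At aster: go left to moss.
      moss is a leaf — visit moss.
    Visit aster.
    At aster: no right child.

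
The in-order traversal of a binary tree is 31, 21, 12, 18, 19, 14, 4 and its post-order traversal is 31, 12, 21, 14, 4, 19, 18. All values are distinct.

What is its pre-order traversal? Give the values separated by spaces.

The last element of post-order is the root; it splits in-order into left and right subtrees.
Root 18: left subtree has 3 nodes {31, 21, 12}, right has 3 {19, 14, 4}.
  Root 21: left subtree has 1 node {31}, right has 1 {12}.
  Root 19: left subtree has 0 nodes { }, right has 2 {14, 4}.
    Root 4: left subtree has 1 node {14}, right has 0 { }.

18 21 31 12 19 4 14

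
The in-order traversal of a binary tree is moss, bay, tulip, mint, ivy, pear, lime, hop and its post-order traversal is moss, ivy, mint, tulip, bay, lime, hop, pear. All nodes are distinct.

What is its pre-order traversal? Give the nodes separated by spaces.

pear bay moss tulip mint ivy hop lime

The last element of post-order is the root; it splits in-order into left and right subtrees.
Root pear: left subtree has 5 nodes {moss, bay, tulip, mint, ivy}, right has 2 {lime, hop}.
  Root bay: left subtree has 1 node {moss}, right has 3 {tulip, mint, ivy}.
    Root tulip: left subtree has 0 nodes { }, right has 2 {mint, ivy}.
      Root mint: left subtree has 0 nodes { }, right has 1 {ivy}.
  Root hop: left subtree has 1 node {lime}, right has 0 { }.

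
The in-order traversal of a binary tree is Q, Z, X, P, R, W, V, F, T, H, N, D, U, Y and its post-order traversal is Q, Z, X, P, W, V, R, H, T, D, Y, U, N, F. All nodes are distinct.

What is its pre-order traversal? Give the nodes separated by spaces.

F R P X Z Q V W N T H U D Y

The last element of post-order is the root; it splits in-order into left and right subtrees.
Root F: left subtree has 7 nodes {Q, Z, X, P, R, W, V}, right has 6 {T, H, N, D, U, Y}.
  Root R: left subtree has 4 nodes {Q, Z, X, P}, right has 2 {W, V}.
    Root P: left subtree has 3 nodes {Q, Z, X}, right has 0 { }.
      Root X: left subtree has 2 nodes {Q, Z}, right has 0 { }.
        Root Z: left subtree has 1 node {Q}, right has 0 { }.
    Root V: left subtree has 1 node {W}, right has 0 { }.
  Root N: left subtree has 2 nodes {T, H}, right has 3 {D, U, Y}.
    Root T: left subtree has 0 nodes { }, right has 1 {H}.
    Root U: left subtree has 1 node {D}, right has 1 {Y}.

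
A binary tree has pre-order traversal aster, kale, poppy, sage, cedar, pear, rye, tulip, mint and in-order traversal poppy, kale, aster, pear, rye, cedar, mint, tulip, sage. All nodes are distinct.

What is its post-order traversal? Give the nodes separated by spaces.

The first element of pre-order is the root; it splits in-order into left and right subtrees.
Root aster: left subtree has 2 nodes {poppy, kale}, right has 6 {pear, rye, cedar, mint, tulip, sage}.
  Root kale: left subtree has 1 node {poppy}, right has 0 { }.
  Root sage: left subtree has 5 nodes {pear, rye, cedar, mint, tulip}, right has 0 { }.
    Root cedar: left subtree has 2 nodes {pear, rye}, right has 2 {mint, tulip}.
      Root pear: left subtree has 0 nodes { }, right has 1 {rye}.
      Root tulip: left subtree has 1 node {mint}, right has 0 { }.

poppy kale rye pear mint tulip cedar sage aster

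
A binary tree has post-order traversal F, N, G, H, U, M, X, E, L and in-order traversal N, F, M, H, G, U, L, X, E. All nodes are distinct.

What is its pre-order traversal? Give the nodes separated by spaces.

The last element of post-order is the root; it splits in-order into left and right subtrees.
Root L: left subtree has 6 nodes {N, F, M, H, G, U}, right has 2 {X, E}.
  Root M: left subtree has 2 nodes {N, F}, right has 3 {H, G, U}.
    Root N: left subtree has 0 nodes { }, right has 1 {F}.
    Root U: left subtree has 2 nodes {H, G}, right has 0 { }.
      Root H: left subtree has 0 nodes { }, right has 1 {G}.
  Root E: left subtree has 1 node {X}, right has 0 { }.

L M N F U H G E X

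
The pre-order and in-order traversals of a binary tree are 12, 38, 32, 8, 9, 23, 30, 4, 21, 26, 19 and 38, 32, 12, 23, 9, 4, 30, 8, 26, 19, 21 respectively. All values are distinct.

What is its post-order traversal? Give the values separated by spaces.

32 38 23 4 30 9 19 26 21 8 12

The first element of pre-order is the root; it splits in-order into left and right subtrees.
Root 12: left subtree has 2 nodes {38, 32}, right has 8 {23, 9, 4, 30, 8, 26, 19, 21}.
  Root 38: left subtree has 0 nodes { }, right has 1 {32}.
  Root 8: left subtree has 4 nodes {23, 9, 4, 30}, right has 3 {26, 19, 21}.
    Root 9: left subtree has 1 node {23}, right has 2 {4, 30}.
      Root 30: left subtree has 1 node {4}, right has 0 { }.
    Root 21: left subtree has 2 nodes {26, 19}, right has 0 { }.
      Root 26: left subtree has 0 nodes { }, right has 1 {19}.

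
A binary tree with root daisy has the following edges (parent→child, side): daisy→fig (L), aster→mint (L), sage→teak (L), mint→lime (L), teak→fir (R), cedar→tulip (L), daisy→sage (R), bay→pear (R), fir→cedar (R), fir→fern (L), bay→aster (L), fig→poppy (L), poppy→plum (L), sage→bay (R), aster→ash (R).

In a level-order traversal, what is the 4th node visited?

poppy

Level-order visits nodes level by level from the root, left to right within each level.
Level 0: daisy
Level 1: fig, sage
Level 2: poppy, teak, bay
Level 3: plum, fir, aster, pear
Level 4: fern, cedar, mint, ash
Level 5: tulip, lime
Full level-order sequence: daisy, fig, sage, poppy, teak, bay, plum, fir, aster, pear, fern, cedar, mint, ash, tulip, lime.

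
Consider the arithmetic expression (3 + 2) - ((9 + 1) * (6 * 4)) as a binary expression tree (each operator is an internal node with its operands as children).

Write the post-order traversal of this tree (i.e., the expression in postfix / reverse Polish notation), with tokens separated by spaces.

Post-order on an expression tree gives postfix notation: for each operator, emit left operand, right operand, then the operator.

3 2 + 9 1 + 6 4 * * -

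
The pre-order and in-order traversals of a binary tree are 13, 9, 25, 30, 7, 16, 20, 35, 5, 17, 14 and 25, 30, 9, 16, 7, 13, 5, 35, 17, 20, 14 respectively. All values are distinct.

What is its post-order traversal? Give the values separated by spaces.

30 25 16 7 9 5 17 35 14 20 13

The first element of pre-order is the root; it splits in-order into left and right subtrees.
Root 13: left subtree has 5 nodes {25, 30, 9, 16, 7}, right has 5 {5, 35, 17, 20, 14}.
  Root 9: left subtree has 2 nodes {25, 30}, right has 2 {16, 7}.
    Root 25: left subtree has 0 nodes { }, right has 1 {30}.
    Root 7: left subtree has 1 node {16}, right has 0 { }.
  Root 20: left subtree has 3 nodes {5, 35, 17}, right has 1 {14}.
    Root 35: left subtree has 1 node {5}, right has 1 {17}.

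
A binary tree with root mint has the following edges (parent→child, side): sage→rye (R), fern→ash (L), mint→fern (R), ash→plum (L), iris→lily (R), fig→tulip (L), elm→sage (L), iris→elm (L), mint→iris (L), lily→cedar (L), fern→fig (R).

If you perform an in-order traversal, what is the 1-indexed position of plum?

In-order visits the left subtree, then the node, then the right subtree.
At mint: go left to iris.
  At iris: go left to elm.
    At elm: go left to sage.
      At sage: no left child.
      Visit sage.
      At sage: go right to rye.
        rye is a leaf — visit rye.
    Visit elm.
    At elm: no right child.
  Visit iris.
  At iris: go right to lily.
    At lily: go left to cedar.
      cedar is a leaf — visit cedar.
    Visit lily.
    At lily: no right child.
Visit mint.
At mint: go right to fern.
  At fern: go left to ash.
    At ash: go left to plum.
      plum is a leaf — visit plum.
    Visit ash.
    At ash: no right child.
  Visit fern.
  At fern: go right to fig.
    At fig: go left to tulip.
      tulip is a leaf — visit tulip.
    Visit fig.
    At fig: no right child.
Full in-order sequence: sage, rye, elm, iris, cedar, lily, mint, plum, ash, fern, tulip, fig.

8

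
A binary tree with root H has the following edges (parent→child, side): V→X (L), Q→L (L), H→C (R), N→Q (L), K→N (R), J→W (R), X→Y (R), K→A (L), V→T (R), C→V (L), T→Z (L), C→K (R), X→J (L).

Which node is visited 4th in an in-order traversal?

X

In-order visits the left subtree, then the node, then the right subtree.
At H: no left child.
Visit H.
At H: go right to C.
  At C: go left to V.
    At V: go left to X.
      At X: go left to J.
        At J: no left child.
        Visit J.
        At J: go right to W.
          W is a leaf — visit W.
      Visit X.
      At X: go right to Y.
        Y is a leaf — visit Y.
    Visit V.
    At V: go right to T.
      At T: go left to Z.
        Z is a leaf — visit Z.
      Visit T.
      At T: no right child.
  Visit C.
  At C: go right to K.
    At K: go left to A.
      A is a leaf — visit A.
    Visit K.
    At K: go right to N.
      At N: go left to Q.
        At Q: go left to L.
          L is a leaf — visit L.
        Visit Q.
        At Q: no right child.
      Visit N.
      At N: no right child.
Full in-order sequence: H, J, W, X, Y, V, Z, T, C, A, K, L, Q, N.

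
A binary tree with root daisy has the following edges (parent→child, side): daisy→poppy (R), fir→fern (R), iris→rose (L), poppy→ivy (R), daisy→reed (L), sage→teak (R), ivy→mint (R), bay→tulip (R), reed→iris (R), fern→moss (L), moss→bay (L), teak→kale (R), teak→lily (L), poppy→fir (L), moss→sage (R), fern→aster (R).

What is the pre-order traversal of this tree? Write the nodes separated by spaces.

Pre-order visits the node, then its left subtree, then its right subtree.
Visit daisy.
At daisy: go left to reed.
  Visit reed.
  At reed: no left child.
  At reed: go right to iris.
    Visit iris.
    At iris: go left to rose.
      rose is a leaf — visit rose.
    At iris: no right child.
At daisy: go right to poppy.
  Visit poppy.
  At poppy: go left to fir.
    Visit fir.
    At fir: no left child.
    At fir: go right to fern.
      Visit fern.
      At fern: go left to moss.
        Visit moss.
        At moss: go left to bay.
          Visit bay.
          At bay: no left child.
          At bay: go right to tulip.
            tulip is a leaf — visit tulip.
        At moss: go right to sage.
          Visit sage.
          At sage: no left child.
          At sage: go right to teak.
            Visit teak.
            At teak: go left to lily.
              lily is a leaf — visit lily.
            At teak: go right to kale.
              kale is a leaf — visit kale.
      At fern: go right to aster.
        aster is a leaf — visit aster.
  At poppy: go right to ivy.
    Visit ivy.
    At ivy: no left child.
    At ivy: go right to mint.
      mint is a leaf — visit mint.

daisy reed iris rose poppy fir fern moss bay tulip sage teak lily kale aster ivy mint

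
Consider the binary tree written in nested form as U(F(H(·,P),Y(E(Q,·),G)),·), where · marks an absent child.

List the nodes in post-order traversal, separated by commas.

P, H, Q, E, G, Y, F, U

Post-order visits the left subtree, then the right subtree, then the node.
At U: go left to F.
  At F: go left to H.
    At H: no left child.
    At H: go right to P.
      P is a leaf — visit P.
    Visit H.
  At F: go right to Y.
    At Y: go left to E.
      At E: go left to Q.
        Q is a leaf — visit Q.
      At E: no right child.
      Visit E.
    At Y: go right to G.
      G is a leaf — visit G.
    Visit Y.
  Visit F.
At U: no right child.
Visit U.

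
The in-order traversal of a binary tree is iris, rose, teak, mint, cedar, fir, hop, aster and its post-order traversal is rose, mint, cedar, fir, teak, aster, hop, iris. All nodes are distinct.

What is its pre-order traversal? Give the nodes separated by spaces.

The last element of post-order is the root; it splits in-order into left and right subtrees.
Root iris: left subtree has 0 nodes { }, right has 7 {rose, teak, mint, cedar, fir, hop, aster}.
  Root hop: left subtree has 5 nodes {rose, teak, mint, cedar, fir}, right has 1 {aster}.
    Root teak: left subtree has 1 node {rose}, right has 3 {mint, cedar, fir}.
      Root fir: left subtree has 2 nodes {mint, cedar}, right has 0 { }.
        Root cedar: left subtree has 1 node {mint}, right has 0 { }.

iris hop teak rose fir cedar mint aster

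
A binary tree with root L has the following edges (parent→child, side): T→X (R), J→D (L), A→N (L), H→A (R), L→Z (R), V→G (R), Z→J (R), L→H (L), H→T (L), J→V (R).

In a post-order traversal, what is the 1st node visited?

Post-order visits the left subtree, then the right subtree, then the node.
At L: go left to H.
  At H: go left to T.
    At T: no left child.
    At T: go right to X.
      X is a leaf — visit X.
    Visit T.
  At H: go right to A.
    At A: go left to N.
      N is a leaf — visit N.
    At A: no right child.
    Visit A.
  Visit H.
At L: go right to Z.
  At Z: no left child.
  At Z: go right to J.
    At J: go left to D.
      D is a leaf — visit D.
    At J: go right to V.
      At V: no left child.
      At V: go right to G.
        G is a leaf — visit G.
      Visit V.
    Visit J.
  Visit Z.
Visit L.
Full post-order sequence: X, T, N, A, H, D, G, V, J, Z, L.

X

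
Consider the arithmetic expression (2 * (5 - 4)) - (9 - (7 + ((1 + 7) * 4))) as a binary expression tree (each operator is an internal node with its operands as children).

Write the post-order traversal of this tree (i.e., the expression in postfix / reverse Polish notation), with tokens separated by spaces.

Post-order on an expression tree gives postfix notation: for each operator, emit left operand, right operand, then the operator.

2 5 4 - * 9 7 1 7 + 4 * + - -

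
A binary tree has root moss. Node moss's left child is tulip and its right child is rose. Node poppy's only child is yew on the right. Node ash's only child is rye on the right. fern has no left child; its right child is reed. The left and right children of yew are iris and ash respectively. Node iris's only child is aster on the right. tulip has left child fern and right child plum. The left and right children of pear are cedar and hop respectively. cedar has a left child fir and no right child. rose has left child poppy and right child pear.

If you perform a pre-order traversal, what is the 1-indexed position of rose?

Pre-order visits the node, then its left subtree, then its right subtree.
Visit moss.
At moss: go left to tulip.
  Visit tulip.
  At tulip: go left to fern.
    Visit fern.
    At fern: no left child.
    At fern: go right to reed.
      reed is a leaf — visit reed.
  At tulip: go right to plum.
    plum is a leaf — visit plum.
At moss: go right to rose.
  Visit rose.
  At rose: go left to poppy.
    Visit poppy.
    At poppy: no left child.
    At poppy: go right to yew.
      Visit yew.
      At yew: go left to iris.
        Visit iris.
        At iris: no left child.
        At iris: go right to aster.
          aster is a leaf — visit aster.
      At yew: go right to ash.
        Visit ash.
        At ash: no left child.
        At ash: go right to rye.
          rye is a leaf — visit rye.
  At rose: go right to pear.
    Visit pear.
    At pear: go left to cedar.
      Visit cedar.
      At cedar: go left to fir.
        fir is a leaf — visit fir.
      At cedar: no right child.
    At pear: go right to hop.
      hop is a leaf — visit hop.
Full pre-order sequence: moss, tulip, fern, reed, plum, rose, poppy, yew, iris, aster, ash, rye, pear, cedar, fir, hop.

6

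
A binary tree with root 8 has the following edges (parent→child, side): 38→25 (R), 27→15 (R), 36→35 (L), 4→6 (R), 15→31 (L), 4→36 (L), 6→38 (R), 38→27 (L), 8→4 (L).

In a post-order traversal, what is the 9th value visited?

Post-order visits the left subtree, then the right subtree, then the node.
At 8: go left to 4.
  At 4: go left to 36.
    At 36: go left to 35.
      35 is a leaf — visit 35.
    At 36: no right child.
    Visit 36.
  At 4: go right to 6.
    At 6: no left child.
    At 6: go right to 38.
      At 38: go left to 27.
        At 27: no left child.
        At 27: go right to 15.
          At 15: go left to 31.
            31 is a leaf — visit 31.
          At 15: no right child.
          Visit 15.
        Visit 27.
      At 38: go right to 25.
        25 is a leaf — visit 25.
      Visit 38.
    Visit 6.
  Visit 4.
At 8: no right child.
Visit 8.
Full post-order sequence: 35, 36, 31, 15, 27, 25, 38, 6, 4, 8.

4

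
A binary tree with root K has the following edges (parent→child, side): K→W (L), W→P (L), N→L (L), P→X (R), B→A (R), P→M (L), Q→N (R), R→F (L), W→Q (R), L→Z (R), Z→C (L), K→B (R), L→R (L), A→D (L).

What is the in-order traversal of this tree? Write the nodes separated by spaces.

In-order visits the left subtree, then the node, then the right subtree.
At K: go left to W.
  At W: go left to P.
    At P: go left to M.
      M is a leaf — visit M.
    Visit P.
    At P: go right to X.
      X is a leaf — visit X.
  Visit W.
  At W: go right to Q.
    At Q: no left child.
    Visit Q.
    At Q: go right to N.
      At N: go left to L.
        At L: go left to R.
          At R: go left to F.
            F is a leaf — visit F.
          Visit R.
          At R: no right child.
        Visit L.
        At L: go right to Z.
          At Z: go left to C.
            C is a leaf — visit C.
          Visit Z.
          At Z: no right child.
      Visit N.
      At N: no right child.
Visit K.
At K: go right to B.
  At B: no left child.
  Visit B.
  At B: go right to A.
    At A: go left to D.
      D is a leaf — visit D.
    Visit A.
    At A: no right child.

M P X W Q F R L C Z N K B D A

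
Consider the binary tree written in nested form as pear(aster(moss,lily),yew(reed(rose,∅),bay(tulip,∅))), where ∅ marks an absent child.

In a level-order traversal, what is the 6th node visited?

Level-order visits nodes level by level from the root, left to right within each level.
Level 0: pear
Level 1: aster, yew
Level 2: moss, lily, reed, bay
Level 3: rose, tulip
Full level-order sequence: pear, aster, yew, moss, lily, reed, bay, rose, tulip.

reed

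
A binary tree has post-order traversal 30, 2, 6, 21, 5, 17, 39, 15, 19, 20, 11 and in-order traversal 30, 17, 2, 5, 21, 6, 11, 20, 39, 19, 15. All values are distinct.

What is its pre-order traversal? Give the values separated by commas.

The last element of post-order is the root; it splits in-order into left and right subtrees.
Root 11: left subtree has 6 nodes {30, 17, 2, 5, 21, 6}, right has 4 {20, 39, 19, 15}.
  Root 17: left subtree has 1 node {30}, right has 4 {2, 5, 21, 6}.
    Root 5: left subtree has 1 node {2}, right has 2 {21, 6}.
      Root 21: left subtree has 0 nodes { }, right has 1 {6}.
  Root 20: left subtree has 0 nodes { }, right has 3 {39, 19, 15}.
    Root 19: left subtree has 1 node {39}, right has 1 {15}.

11, 17, 30, 5, 2, 21, 6, 20, 19, 39, 15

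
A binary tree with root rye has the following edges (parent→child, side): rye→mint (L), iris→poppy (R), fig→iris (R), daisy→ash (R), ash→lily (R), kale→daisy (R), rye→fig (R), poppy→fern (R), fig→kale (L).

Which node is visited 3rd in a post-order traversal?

Post-order visits the left subtree, then the right subtree, then the node.
At rye: go left to mint.
  mint is a leaf — visit mint.
At rye: go right to fig.
  At fig: go left to kale.
    At kale: no left child.
    At kale: go right to daisy.
      At daisy: no left child.
      At daisy: go right to ash.
        At ash: no left child.
        At ash: go right to lily.
          lily is a leaf — visit lily.
        Visit ash.
      Visit daisy.
    Visit kale.
  At fig: go right to iris.
    At iris: no left child.
    At iris: go right to poppy.
      At poppy: no left child.
      At poppy: go right to fern.
        fern is a leaf — visit fern.
      Visit poppy.
    Visit iris.
  Visit fig.
Visit rye.
Full post-order sequence: mint, lily, ash, daisy, kale, fern, poppy, iris, fig, rye.

ash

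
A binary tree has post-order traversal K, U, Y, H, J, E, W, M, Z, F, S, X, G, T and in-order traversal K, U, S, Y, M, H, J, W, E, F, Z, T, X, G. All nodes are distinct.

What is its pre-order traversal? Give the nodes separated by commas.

The last element of post-order is the root; it splits in-order into left and right subtrees.
Root T: left subtree has 11 nodes {K, U, S, Y, M, H, J, W, E, F, Z}, right has 2 {X, G}.
  Root S: left subtree has 2 nodes {K, U}, right has 8 {Y, M, H, J, W, E, F, Z}.
    Root U: left subtree has 1 node {K}, right has 0 { }.
    Root F: left subtree has 6 nodes {Y, M, H, J, W, E}, right has 1 {Z}.
      Root M: left subtree has 1 node {Y}, right has 4 {H, J, W, E}.
        Root W: left subtree has 2 nodes {H, J}, right has 1 {E}.
          Root J: left subtree has 1 node {H}, right has 0 { }.
  Root G: left subtree has 1 node {X}, right has 0 { }.

T, S, U, K, F, M, Y, W, J, H, E, Z, G, X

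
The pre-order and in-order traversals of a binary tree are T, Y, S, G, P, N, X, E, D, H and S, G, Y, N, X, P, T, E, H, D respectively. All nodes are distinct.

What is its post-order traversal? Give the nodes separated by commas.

G, S, X, N, P, Y, H, D, E, T

The first element of pre-order is the root; it splits in-order into left and right subtrees.
Root T: left subtree has 6 nodes {S, G, Y, N, X, P}, right has 3 {E, H, D}.
  Root Y: left subtree has 2 nodes {S, G}, right has 3 {N, X, P}.
    Root S: left subtree has 0 nodes { }, right has 1 {G}.
    Root P: left subtree has 2 nodes {N, X}, right has 0 { }.
      Root N: left subtree has 0 nodes { }, right has 1 {X}.
  Root E: left subtree has 0 nodes { }, right has 2 {H, D}.
    Root D: left subtree has 1 node {H}, right has 0 { }.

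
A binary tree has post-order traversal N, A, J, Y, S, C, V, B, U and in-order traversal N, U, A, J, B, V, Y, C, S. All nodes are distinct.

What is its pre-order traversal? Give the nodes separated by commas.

The last element of post-order is the root; it splits in-order into left and right subtrees.
Root U: left subtree has 1 node {N}, right has 7 {A, J, B, V, Y, C, S}.
  Root B: left subtree has 2 nodes {A, J}, right has 4 {V, Y, C, S}.
    Root J: left subtree has 1 node {A}, right has 0 { }.
    Root V: left subtree has 0 nodes { }, right has 3 {Y, C, S}.
      Root C: left subtree has 1 node {Y}, right has 1 {S}.

U, N, B, J, A, V, C, Y, S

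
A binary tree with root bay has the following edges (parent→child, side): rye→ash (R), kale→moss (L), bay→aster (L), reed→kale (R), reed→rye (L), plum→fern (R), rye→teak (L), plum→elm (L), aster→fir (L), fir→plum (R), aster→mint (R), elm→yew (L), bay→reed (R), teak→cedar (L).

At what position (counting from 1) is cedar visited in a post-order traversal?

8

Post-order visits the left subtree, then the right subtree, then the node.
At bay: go left to aster.
  At aster: go left to fir.
    At fir: no left child.
    At fir: go right to plum.
      At plum: go left to elm.
        At elm: go left to yew.
          yew is a leaf — visit yew.
        At elm: no right child.
        Visit elm.
      At plum: go right to fern.
        fern is a leaf — visit fern.
      Visit plum.
    Visit fir.
  At aster: go right to mint.
    mint is a leaf — visit mint.
  Visit aster.
At bay: go right to reed.
  At reed: go left to rye.
    At rye: go left to teak.
      At teak: go left to cedar.
        cedar is a leaf — visit cedar.
      At teak: no right child.
      Visit teak.
    At rye: go right to ash.
      ash is a leaf — visit ash.
    Visit rye.
  At reed: go right to kale.
    At kale: go left to moss.
      moss is a leaf — visit moss.
    At kale: no right child.
    Visit kale.
  Visit reed.
Visit bay.
Full post-order sequence: yew, elm, fern, plum, fir, mint, aster, cedar, teak, ash, rye, moss, kale, reed, bay.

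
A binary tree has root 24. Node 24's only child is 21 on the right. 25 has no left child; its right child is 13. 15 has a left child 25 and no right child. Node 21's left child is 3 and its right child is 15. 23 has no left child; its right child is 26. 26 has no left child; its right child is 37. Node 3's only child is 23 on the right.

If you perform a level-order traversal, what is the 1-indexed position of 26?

Level-order visits nodes level by level from the root, left to right within each level.
Level 0: 24
Level 1: 21
Level 2: 3, 15
Level 3: 23, 25
Level 4: 26, 13
Level 5: 37
Full level-order sequence: 24, 21, 3, 15, 23, 25, 26, 13, 37.

7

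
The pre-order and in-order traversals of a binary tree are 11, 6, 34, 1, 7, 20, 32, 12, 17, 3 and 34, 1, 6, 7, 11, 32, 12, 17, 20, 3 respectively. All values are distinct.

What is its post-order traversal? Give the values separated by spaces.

1 34 7 6 17 12 32 3 20 11

The first element of pre-order is the root; it splits in-order into left and right subtrees.
Root 11: left subtree has 4 nodes {34, 1, 6, 7}, right has 5 {32, 12, 17, 20, 3}.
  Root 6: left subtree has 2 nodes {34, 1}, right has 1 {7}.
    Root 34: left subtree has 0 nodes { }, right has 1 {1}.
  Root 20: left subtree has 3 nodes {32, 12, 17}, right has 1 {3}.
    Root 32: left subtree has 0 nodes { }, right has 2 {12, 17}.
      Root 12: left subtree has 0 nodes { }, right has 1 {17}.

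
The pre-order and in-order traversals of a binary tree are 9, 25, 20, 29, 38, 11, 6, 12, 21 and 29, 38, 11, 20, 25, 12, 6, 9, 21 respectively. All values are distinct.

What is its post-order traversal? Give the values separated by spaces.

11 38 29 20 12 6 25 21 9

The first element of pre-order is the root; it splits in-order into left and right subtrees.
Root 9: left subtree has 7 nodes {29, 38, 11, 20, 25, 12, 6}, right has 1 {21}.
  Root 25: left subtree has 4 nodes {29, 38, 11, 20}, right has 2 {12, 6}.
    Root 20: left subtree has 3 nodes {29, 38, 11}, right has 0 { }.
      Root 29: left subtree has 0 nodes { }, right has 2 {38, 11}.
        Root 38: left subtree has 0 nodes { }, right has 1 {11}.
    Root 6: left subtree has 1 node {12}, right has 0 { }.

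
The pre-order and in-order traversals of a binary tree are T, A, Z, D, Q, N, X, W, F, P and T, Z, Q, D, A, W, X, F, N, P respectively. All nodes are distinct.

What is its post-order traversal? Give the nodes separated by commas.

The first element of pre-order is the root; it splits in-order into left and right subtrees.
Root T: left subtree has 0 nodes { }, right has 9 {Z, Q, D, A, W, X, F, N, P}.
  Root A: left subtree has 3 nodes {Z, Q, D}, right has 5 {W, X, F, N, P}.
    Root Z: left subtree has 0 nodes { }, right has 2 {Q, D}.
      Root D: left subtree has 1 node {Q}, right has 0 { }.
    Root N: left subtree has 3 nodes {W, X, F}, right has 1 {P}.
      Root X: left subtree has 1 node {W}, right has 1 {F}.

Q, D, Z, W, F, X, P, N, A, T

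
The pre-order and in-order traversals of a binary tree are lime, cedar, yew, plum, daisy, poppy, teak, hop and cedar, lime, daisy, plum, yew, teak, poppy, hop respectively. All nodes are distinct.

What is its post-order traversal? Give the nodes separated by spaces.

The first element of pre-order is the root; it splits in-order into left and right subtrees.
Root lime: left subtree has 1 node {cedar}, right has 6 {daisy, plum, yew, teak, poppy, hop}.
  Root yew: left subtree has 2 nodes {daisy, plum}, right has 3 {teak, poppy, hop}.
    Root plum: left subtree has 1 node {daisy}, right has 0 { }.
    Root poppy: left subtree has 1 node {teak}, right has 1 {hop}.

cedar daisy plum teak hop poppy yew lime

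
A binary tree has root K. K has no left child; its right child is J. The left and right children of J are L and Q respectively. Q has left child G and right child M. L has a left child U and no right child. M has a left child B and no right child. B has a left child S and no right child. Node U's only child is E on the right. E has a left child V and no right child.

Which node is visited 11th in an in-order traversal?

In-order visits the left subtree, then the node, then the right subtree.
At K: no left child.
Visit K.
At K: go right to J.
  At J: go left to L.
    At L: go left to U.
      At U: no left child.
      Visit U.
      At U: go right to E.
        At E: go left to V.
          V is a leaf — visit V.
        Visit E.
        At E: no right child.
    Visit L.
    At L: no right child.
  Visit J.
  At J: go right to Q.
    At Q: go left to G.
      G is a leaf — visit G.
    Visit Q.
    At Q: go right to M.
      At M: go left to B.
        At B: go left to S.
          S is a leaf — visit S.
        Visit B.
        At B: no right child.
      Visit M.
      At M: no right child.
Full in-order sequence: K, U, V, E, L, J, G, Q, S, B, M.

M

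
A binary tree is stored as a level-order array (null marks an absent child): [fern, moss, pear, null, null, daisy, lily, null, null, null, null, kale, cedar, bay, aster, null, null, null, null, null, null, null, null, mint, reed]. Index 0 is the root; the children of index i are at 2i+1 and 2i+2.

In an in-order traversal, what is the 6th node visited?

In-order visits the left subtree, then the node, then the right subtree.
At fern: go left to moss.
  moss is a leaf — visit moss.
Visit fern.
At fern: go right to pear.
  At pear: go left to daisy.
    At daisy: go left to kale.
      At kale: go left to mint.
        mint is a leaf — visit mint.
      Visit kale.
      At kale: go right to reed.
        reed is a leaf — visit reed.
    Visit daisy.
    At daisy: go right to cedar.
      cedar is a leaf — visit cedar.
  Visit pear.
  At pear: go right to lily.
    At lily: go left to bay.
      bay is a leaf — visit bay.
    Visit lily.
    At lily: go right to aster.
      aster is a leaf — visit aster.
Full in-order sequence: moss, fern, mint, kale, reed, daisy, cedar, pear, bay, lily, aster.

daisy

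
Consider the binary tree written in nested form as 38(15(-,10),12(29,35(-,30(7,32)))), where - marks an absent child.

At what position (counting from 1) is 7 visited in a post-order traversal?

4

Post-order visits the left subtree, then the right subtree, then the node.
At 38: go left to 15.
  At 15: no left child.
  At 15: go right to 10.
    10 is a leaf — visit 10.
  Visit 15.
At 38: go right to 12.
  At 12: go left to 29.
    29 is a leaf — visit 29.
  At 12: go right to 35.
    At 35: no left child.
    At 35: go right to 30.
      At 30: go left to 7.
        7 is a leaf — visit 7.
      At 30: go right to 32.
        32 is a leaf — visit 32.
      Visit 30.
    Visit 35.
  Visit 12.
Visit 38.
Full post-order sequence: 10, 15, 29, 7, 32, 30, 35, 12, 38.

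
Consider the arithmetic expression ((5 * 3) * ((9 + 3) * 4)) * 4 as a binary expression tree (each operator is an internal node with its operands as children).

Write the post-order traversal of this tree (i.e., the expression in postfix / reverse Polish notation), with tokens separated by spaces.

Post-order on an expression tree gives postfix notation: for each operator, emit left operand, right operand, then the operator.

5 3 * 9 3 + 4 * * 4 *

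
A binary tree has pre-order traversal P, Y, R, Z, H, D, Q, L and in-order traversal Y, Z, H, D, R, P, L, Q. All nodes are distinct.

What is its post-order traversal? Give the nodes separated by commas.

D, H, Z, R, Y, L, Q, P

The first element of pre-order is the root; it splits in-order into left and right subtrees.
Root P: left subtree has 5 nodes {Y, Z, H, D, R}, right has 2 {L, Q}.
  Root Y: left subtree has 0 nodes { }, right has 4 {Z, H, D, R}.
    Root R: left subtree has 3 nodes {Z, H, D}, right has 0 { }.
      Root Z: left subtree has 0 nodes { }, right has 2 {H, D}.
        Root H: left subtree has 0 nodes { }, right has 1 {D}.
  Root Q: left subtree has 1 node {L}, right has 0 { }.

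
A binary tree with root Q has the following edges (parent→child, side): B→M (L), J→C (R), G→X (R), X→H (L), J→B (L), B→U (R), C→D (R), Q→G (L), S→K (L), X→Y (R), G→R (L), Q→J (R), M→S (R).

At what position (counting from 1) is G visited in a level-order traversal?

2

Level-order visits nodes level by level from the root, left to right within each level.
Level 0: Q
Level 1: G, J
Level 2: R, X, B, C
Level 3: H, Y, M, U, D
Level 4: S
Level 5: K
Full level-order sequence: Q, G, J, R, X, B, C, H, Y, M, U, D, S, K.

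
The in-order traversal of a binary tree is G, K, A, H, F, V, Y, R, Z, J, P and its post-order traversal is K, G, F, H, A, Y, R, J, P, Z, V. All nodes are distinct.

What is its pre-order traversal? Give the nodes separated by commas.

V, A, G, K, H, F, Z, R, Y, P, J

The last element of post-order is the root; it splits in-order into left and right subtrees.
Root V: left subtree has 5 nodes {G, K, A, H, F}, right has 5 {Y, R, Z, J, P}.
  Root A: left subtree has 2 nodes {G, K}, right has 2 {H, F}.
    Root G: left subtree has 0 nodes { }, right has 1 {K}.
    Root H: left subtree has 0 nodes { }, right has 1 {F}.
  Root Z: left subtree has 2 nodes {Y, R}, right has 2 {J, P}.
    Root R: left subtree has 1 node {Y}, right has 0 { }.
    Root P: left subtree has 1 node {J}, right has 0 { }.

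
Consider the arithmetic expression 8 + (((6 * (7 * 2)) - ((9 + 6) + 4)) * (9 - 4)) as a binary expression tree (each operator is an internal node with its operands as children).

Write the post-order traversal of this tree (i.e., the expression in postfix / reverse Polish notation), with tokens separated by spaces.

Post-order on an expression tree gives postfix notation: for each operator, emit left operand, right operand, then the operator.

8 6 7 2 * * 9 6 + 4 + - 9 4 - * +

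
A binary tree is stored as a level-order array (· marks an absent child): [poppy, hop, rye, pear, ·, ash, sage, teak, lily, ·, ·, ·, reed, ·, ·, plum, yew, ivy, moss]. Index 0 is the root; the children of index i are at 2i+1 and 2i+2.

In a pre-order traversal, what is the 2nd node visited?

Pre-order visits the node, then its left subtree, then its right subtree.
Visit poppy.
At poppy: go left to hop.
  Visit hop.
  At hop: go left to pear.
    Visit pear.
    At pear: go left to teak.
      Visit teak.
      At teak: go left to plum.
        plum is a leaf — visit plum.
      At teak: go right to yew.
        yew is a leaf — visit yew.
    At pear: go right to lily.
      Visit lily.
      At lily: go left to ivy.
        ivy is a leaf — visit ivy.
      At lily: go right to moss.
        moss is a leaf — visit moss.
  At hop: no right child.
At poppy: go right to rye.
  Visit rye.
  At rye: go left to ash.
    Visit ash.
    At ash: no left child.
    At ash: go right to reed.
      reed is a leaf — visit reed.
  At rye: go right to sage.
    sage is a leaf — visit sage.
Full pre-order sequence: poppy, hop, pear, teak, plum, yew, lily, ivy, moss, rye, ash, reed, sage.

hop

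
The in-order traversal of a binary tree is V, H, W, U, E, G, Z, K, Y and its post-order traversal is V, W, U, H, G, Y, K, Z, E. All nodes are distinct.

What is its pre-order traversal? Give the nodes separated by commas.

The last element of post-order is the root; it splits in-order into left and right subtrees.
Root E: left subtree has 4 nodes {V, H, W, U}, right has 4 {G, Z, K, Y}.
  Root H: left subtree has 1 node {V}, right has 2 {W, U}.
    Root U: left subtree has 1 node {W}, right has 0 { }.
  Root Z: left subtree has 1 node {G}, right has 2 {K, Y}.
    Root K: left subtree has 0 nodes { }, right has 1 {Y}.

E, H, V, U, W, Z, G, K, Y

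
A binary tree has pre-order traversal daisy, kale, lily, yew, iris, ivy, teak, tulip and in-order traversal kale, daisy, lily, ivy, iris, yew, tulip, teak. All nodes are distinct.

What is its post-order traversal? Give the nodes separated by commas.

kale, ivy, iris, tulip, teak, yew, lily, daisy

The first element of pre-order is the root; it splits in-order into left and right subtrees.
Root daisy: left subtree has 1 node {kale}, right has 6 {lily, ivy, iris, yew, tulip, teak}.
  Root lily: left subtree has 0 nodes { }, right has 5 {ivy, iris, yew, tulip, teak}.
    Root yew: left subtree has 2 nodes {ivy, iris}, right has 2 {tulip, teak}.
      Root iris: left subtree has 1 node {ivy}, right has 0 { }.
      Root teak: left subtree has 1 node {tulip}, right has 0 { }.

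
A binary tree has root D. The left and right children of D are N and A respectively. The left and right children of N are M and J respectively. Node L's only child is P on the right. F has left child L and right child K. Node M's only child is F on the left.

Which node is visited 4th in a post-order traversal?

Post-order visits the left subtree, then the right subtree, then the node.
At D: go left to N.
  At N: go left to M.
    At M: go left to F.
      At F: go left to L.
        At L: no left child.
        At L: go right to P.
          P is a leaf — visit P.
        Visit L.
      At F: go right to K.
        K is a leaf — visit K.
      Visit F.
    At M: no right child.
    Visit M.
  At N: go right to J.
    J is a leaf — visit J.
  Visit N.
At D: go right to A.
  A is a leaf — visit A.
Visit D.
Full post-order sequence: P, L, K, F, M, J, N, A, D.

F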